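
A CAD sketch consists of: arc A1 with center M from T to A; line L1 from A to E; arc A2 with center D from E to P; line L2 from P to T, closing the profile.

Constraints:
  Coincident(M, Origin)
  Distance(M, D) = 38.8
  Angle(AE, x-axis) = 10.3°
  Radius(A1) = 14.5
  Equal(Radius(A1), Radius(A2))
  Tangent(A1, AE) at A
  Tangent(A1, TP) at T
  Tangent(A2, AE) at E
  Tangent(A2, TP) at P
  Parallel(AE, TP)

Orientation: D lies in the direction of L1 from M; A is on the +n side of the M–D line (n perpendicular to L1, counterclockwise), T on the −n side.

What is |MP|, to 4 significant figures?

41.42

The slot axis is L1's direction at 10.3°, so u = (cos 10.3°, sin 10.3°) = (0.9839, 0.1788) and n = (−sin 10.3°, cos 10.3°) = (-0.1788, 0.9839). M is at the origin and D lies 38.8 along u from M, so D = 38.8·u = (38.17, 6.938). Tangency of A1 to both parallel lines with radius 14.5 puts A and T at M ± 14.5·n: A = (-2.593, 14.27), T = (2.593, -14.27). Equal radii place E and P the same way about D: E = D + 14.5·n = (35.58, 21.20), P = D − 14.5·n = (40.77, -7.329). Then |MP| = |P − M| = 41.42.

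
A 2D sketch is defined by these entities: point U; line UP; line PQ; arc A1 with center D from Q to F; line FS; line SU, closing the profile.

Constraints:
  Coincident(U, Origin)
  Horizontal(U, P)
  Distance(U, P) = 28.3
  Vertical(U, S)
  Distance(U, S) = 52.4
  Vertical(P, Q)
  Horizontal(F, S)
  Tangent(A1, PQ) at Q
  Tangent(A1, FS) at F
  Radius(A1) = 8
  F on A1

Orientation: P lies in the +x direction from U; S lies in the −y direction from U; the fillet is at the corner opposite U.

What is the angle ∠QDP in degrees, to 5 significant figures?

79.786°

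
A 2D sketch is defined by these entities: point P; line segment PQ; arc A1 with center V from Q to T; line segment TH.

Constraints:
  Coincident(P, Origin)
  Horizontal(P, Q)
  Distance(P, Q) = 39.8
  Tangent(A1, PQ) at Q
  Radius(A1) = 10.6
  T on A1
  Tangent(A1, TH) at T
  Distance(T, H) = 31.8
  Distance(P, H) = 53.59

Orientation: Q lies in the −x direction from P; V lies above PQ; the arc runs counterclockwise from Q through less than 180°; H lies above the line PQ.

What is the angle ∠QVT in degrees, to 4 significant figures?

94.60°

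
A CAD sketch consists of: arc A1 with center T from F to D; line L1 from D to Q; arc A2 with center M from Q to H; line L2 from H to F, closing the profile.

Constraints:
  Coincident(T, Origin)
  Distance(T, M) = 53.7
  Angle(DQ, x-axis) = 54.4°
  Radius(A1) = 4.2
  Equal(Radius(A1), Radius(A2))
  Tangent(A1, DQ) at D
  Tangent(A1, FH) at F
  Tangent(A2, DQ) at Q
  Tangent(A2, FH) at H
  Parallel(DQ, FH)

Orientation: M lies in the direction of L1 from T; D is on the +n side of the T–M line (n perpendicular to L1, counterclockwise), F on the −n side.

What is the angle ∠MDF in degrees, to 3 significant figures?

85.5°

The slot axis is L1's direction at 54.4°, so u = (cos 54.4°, sin 54.4°) = (0.582, 0.813) and n = (−sin 54.4°, cos 54.4°) = (-0.813, 0.582). T is at the origin and M lies 53.7 along u from T, so M = 53.7·u = (31.3, 43.7). Tangency of A1 to both parallel lines with radius 4.2 puts D and F at T ± 4.2·n: D = (-3.42, 2.44), F = (3.42, -2.44). Then cos ∠MDF = DM·DF / (|DM||DF|), giving 85.5°.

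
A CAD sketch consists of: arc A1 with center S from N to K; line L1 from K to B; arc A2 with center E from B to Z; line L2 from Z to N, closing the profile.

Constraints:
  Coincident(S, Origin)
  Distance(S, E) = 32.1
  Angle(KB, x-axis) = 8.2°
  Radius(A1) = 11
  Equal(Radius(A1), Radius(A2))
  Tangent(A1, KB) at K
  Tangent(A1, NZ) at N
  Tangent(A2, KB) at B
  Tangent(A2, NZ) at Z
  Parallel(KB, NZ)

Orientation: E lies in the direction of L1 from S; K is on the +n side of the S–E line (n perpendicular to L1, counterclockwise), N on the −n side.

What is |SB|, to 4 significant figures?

33.93

Tangency of A1 to both parallel lines with radius 11.0 puts K and N at S ± 11.0·n: K = (-1.569, 10.89), N = (1.569, -10.89). Equal radii place B and Z the same way about E: B = E + 11.0·n = (30.20, 15.47), Z = E − 11.0·n = (33.34, -6.309). Then |SB| = |B − S| = 33.93.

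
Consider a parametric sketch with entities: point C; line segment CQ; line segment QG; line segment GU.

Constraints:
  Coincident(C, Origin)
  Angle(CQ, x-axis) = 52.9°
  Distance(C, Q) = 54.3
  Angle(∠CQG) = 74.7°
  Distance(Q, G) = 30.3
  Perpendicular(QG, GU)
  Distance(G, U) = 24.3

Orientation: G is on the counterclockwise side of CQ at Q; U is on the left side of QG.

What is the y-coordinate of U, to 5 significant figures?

31.999

C is at the origin; CQ runs at 52.9° with length 54.3, so Q = 54.3·(cos 52.9°, sin 52.9°) = (32.754, 43.309). ∠CQG = 74.7°, so QG runs at 52.9° + (180° − 74.7°) = 158.20° from the x-axis; with |QG| = 30.3, G = Q + 30.3·(cos 158.20°, sin 158.20°) = (4.6211, 54.561). The perpendicularity gives GU at right angles to QG; with |GU| = 24.3 on the left of QG, U = G + 24.3·(-0.37137, -0.92849) = (-4.4032, 31.999). So U.y = 31.999.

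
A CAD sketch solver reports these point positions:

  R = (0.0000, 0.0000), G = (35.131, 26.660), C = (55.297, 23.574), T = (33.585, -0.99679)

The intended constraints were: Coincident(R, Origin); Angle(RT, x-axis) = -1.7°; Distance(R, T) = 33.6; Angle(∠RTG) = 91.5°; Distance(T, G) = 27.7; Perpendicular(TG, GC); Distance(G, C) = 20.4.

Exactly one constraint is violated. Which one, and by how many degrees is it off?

Perpendicular(TG, GC) — off by 5.50°.

R = (0.00, 0.00) ✓; RT at -1.700° ✓; |RT| = 33.60 ✓; ∠RTG = 91.50° ✓; |TG| = 27.70 ✓; ∠(TG, GC) = 95.50° ✗; |GC| = 20.40 ✓.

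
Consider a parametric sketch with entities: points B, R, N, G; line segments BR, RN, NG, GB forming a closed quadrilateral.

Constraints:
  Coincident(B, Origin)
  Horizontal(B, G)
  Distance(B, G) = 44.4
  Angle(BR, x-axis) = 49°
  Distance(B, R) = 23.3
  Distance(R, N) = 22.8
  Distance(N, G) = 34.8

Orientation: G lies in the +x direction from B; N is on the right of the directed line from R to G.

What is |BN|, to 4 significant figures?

10.91

B is at the origin; BG is horizontal with |BG| = 44.4 and G in +x, so G = (44.4, 0). BR runs at 49.0° with |BR| = 23.3, so R = (15.29, 17.58). N is determined by |RN| = 22.8 and |NG| = 34.8 together: it lies at the intersection of circle(R, 22.8) and circle(G, 34.8). With |RG| = 34.01, the foot of the radical line on RG is 6.845 from R and the perpendicular offset is √(22.8² − 6.845²) = 21.75. Taking the right-of-RG solution: N = (9.901, -4.570).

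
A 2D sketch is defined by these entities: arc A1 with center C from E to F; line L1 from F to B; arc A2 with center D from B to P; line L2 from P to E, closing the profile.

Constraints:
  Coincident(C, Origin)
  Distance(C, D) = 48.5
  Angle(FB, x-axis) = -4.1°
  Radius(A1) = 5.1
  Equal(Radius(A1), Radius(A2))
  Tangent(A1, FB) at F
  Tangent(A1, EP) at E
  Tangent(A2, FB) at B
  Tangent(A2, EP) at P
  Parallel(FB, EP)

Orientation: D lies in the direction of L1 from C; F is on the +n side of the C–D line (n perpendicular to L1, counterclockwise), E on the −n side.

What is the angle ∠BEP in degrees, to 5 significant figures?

11.877°

The slot axis is L1's direction at -4.1°, so u = (cos -4.1°, sin -4.1°) = (0.99744, -0.071497) and n = (−sin -4.1°, cos -4.1°) = (0.071497, 0.99744). C is at the origin and D lies 48.5 along u from C, so D = 48.5·u = (48.376, -3.4676). Tangency of A1 to both parallel lines with radius 5.1 puts F and E at C ± 5.1·n: F = (0.36464, 5.0869), E = (-0.36464, -5.0869). Equal radii place B and P the same way about D: B = D + 5.1·n = (48.741, 1.6193), P = D − 5.1·n = (48.011, -8.5546). Then cos ∠BEP = EB·EP / (|EB||EP|), giving 11.877°.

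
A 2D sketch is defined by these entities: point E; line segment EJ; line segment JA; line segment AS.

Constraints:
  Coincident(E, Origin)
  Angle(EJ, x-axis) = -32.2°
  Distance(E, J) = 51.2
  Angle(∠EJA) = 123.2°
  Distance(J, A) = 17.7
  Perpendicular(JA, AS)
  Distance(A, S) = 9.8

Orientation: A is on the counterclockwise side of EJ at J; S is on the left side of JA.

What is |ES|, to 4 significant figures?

56.42

∠EJA = 123.2°, so JA runs at -32.2° + (180° − 123.2°) = 24.60° from the x-axis; with |JA| = 17.7, A = J + 17.7·(cos 24.60°, sin 24.60°) = (59.42, -19.92). The perpendicularity gives AS at right angles to JA; with |AS| = 9.8 on the left of JA, S = A + 9.8·(-0.4163, 0.9092) = (55.34, -11.00). Then |ES| = |S − E| = 56.42.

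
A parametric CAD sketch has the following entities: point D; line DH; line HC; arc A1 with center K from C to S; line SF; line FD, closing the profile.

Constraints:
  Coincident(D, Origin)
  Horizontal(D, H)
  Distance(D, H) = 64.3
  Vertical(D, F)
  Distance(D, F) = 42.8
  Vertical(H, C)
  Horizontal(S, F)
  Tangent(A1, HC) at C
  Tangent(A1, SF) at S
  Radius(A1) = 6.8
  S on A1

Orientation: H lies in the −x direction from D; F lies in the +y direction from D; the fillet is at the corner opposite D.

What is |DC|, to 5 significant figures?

73.692

D is at the origin; DH is horizontal with |DH| = 64.3 and H on the −x side, so H = (-64.300, 0.0000). DF is vertical with |DF| = 42.8 and F on the +y side, so F = (0.0000, 42.800). The virtual corner opposite D is at (-64.300, 42.800). Since A1 is tangent to HC there, KC ⟂ HC and A1 meets SF tangentially, so KS is at right angles to SF, with radius 6.8, so the center K sits 6.8 in from both sides at K = (-57.500, 36.000). That places the tangent points at C = (-64.300, 36.000) on HC and S = (-57.500, 42.800) on SF. Then |DC| = |C − D| = 73.692.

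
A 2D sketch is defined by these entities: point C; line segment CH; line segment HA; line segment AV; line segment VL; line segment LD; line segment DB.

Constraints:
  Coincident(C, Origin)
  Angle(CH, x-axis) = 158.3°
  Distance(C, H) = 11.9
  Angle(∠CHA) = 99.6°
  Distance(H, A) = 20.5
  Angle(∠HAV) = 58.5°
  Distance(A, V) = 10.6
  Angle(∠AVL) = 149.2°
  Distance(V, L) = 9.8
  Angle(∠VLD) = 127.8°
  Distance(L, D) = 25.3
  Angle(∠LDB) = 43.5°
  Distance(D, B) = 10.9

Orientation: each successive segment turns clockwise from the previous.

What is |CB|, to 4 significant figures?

12.97

C is at the origin; CH runs at 158.3° with length 11.9, so H = (-11.06, 4.400). ∠CHA = 99.6° gives HA at 77.90° from the x-axis; with |HA| = 20.5, A = (-6.759, 24.44). ∠HAV = 58.5° gives AV at -43.60° from the x-axis; with |AV| = 10.6, V = (0.9167, 17.13). ∠AVL = 149.2° gives VL at -74.40° from the x-axis; with |VL| = 9.8, L = (3.552, 7.696). ∠VLD = 127.8° gives LD at -126.6° from the x-axis; with |LD| = 25.3, D = (-11.53, -12.62). ∠LDB = 43.5° gives DB at 96.90° from the x-axis; with |DB| = 10.9, B = (-12.84, -1.795). Then |CB| = |B − C| = 12.97.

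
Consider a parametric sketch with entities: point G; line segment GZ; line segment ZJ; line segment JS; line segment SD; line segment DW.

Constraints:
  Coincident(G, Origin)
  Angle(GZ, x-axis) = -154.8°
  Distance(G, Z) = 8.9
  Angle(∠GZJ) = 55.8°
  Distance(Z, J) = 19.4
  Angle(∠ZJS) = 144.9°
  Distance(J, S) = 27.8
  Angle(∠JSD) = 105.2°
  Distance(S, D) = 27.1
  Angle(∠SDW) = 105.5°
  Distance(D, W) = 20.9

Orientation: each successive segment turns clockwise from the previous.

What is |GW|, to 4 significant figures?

33.26

G is at the origin; GZ runs at -154.8° with length 8.9, so Z = (-8.053, -3.789). ∠GZJ = 55.8° gives ZJ at 81.00° from the x-axis; with |ZJ| = 19.4, J = (-5.018, 15.37). ∠ZJS = 144.9° gives JS at 45.90° from the x-axis; with |JS| = 27.8, S = (14.33, 35.34). ∠JSD = 105.2° gives SD at -28.90° from the x-axis; with |SD| = 27.1, D = (38.05, 22.24). ∠SDW = 105.5° gives DW at -103.4° from the x-axis; with |DW| = 20.9, W = (33.21, 1.908). Then |GW| = |W − G| = 33.26.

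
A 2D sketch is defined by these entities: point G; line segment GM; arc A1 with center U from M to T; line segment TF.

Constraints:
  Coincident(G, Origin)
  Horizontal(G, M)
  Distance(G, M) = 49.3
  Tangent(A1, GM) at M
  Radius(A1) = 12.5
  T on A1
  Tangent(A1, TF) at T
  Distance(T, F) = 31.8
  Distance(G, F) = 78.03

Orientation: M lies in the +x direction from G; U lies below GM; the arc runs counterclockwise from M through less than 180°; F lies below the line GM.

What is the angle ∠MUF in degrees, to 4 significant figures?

152.0°

Checks: ∠(UM, MG) = 90.00° ✓; |UT| = 12.50 ✓; ∠(UT, TF) = 90.00° ✓; |TF| = 31.80 ✓; |GF| = 78.03 ✓.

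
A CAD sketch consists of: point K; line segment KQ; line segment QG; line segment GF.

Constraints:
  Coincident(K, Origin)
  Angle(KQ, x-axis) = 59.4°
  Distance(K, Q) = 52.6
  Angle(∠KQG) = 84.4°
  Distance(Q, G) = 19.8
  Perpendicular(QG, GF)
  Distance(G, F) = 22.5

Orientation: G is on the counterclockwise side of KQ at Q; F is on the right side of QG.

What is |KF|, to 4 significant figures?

76.27

K is at the origin; KQ runs at 59.4° with length 52.6, so Q = 52.6·(cos 59.4°, sin 59.4°) = (26.78, 45.28). ∠KQG = 84.4°, so QG runs at 59.4° + (180° − 84.4°) = 155.0° from the x-axis; with |QG| = 19.8, G = Q + 19.8·(cos 155.0°, sin 155.0°) = (8.831, 53.64). The perpendicularity gives GF at right angles to QG; with |GF| = 22.5 on the right of QG, F = G + 22.5·(0.4226, 0.9063) = (18.34, 74.03). Then |KF| = |F − K| = 76.27.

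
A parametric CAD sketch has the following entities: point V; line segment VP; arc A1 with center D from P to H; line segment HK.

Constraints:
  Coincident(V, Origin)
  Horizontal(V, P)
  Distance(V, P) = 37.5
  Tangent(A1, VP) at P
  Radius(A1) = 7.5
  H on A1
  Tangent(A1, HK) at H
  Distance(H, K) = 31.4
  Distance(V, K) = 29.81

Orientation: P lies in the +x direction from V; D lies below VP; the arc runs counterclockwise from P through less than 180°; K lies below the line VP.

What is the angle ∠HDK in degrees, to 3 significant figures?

76.6°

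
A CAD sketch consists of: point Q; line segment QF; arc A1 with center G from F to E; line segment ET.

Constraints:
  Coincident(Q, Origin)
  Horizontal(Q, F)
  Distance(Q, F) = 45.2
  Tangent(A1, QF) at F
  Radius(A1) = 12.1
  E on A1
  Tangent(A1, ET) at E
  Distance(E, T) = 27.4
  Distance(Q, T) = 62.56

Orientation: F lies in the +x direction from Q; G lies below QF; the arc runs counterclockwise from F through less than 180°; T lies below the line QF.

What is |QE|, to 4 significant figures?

38.49

Q is at the origin; QF is horizontal with |QF| = 45.2 and F on the +x side, so F = (45.20, 0.000). A1 meets QF tangentially, so GF is at right angles to QF, so G = F + (0, -12.1) = (45.20, -12.10). Since GE ⟂ ET (tangency), |GT| = √(12.1² + 27.4²) = 29.95 regardless of where E sits on A1. So T lies on both circle(Q, 62.56) and circle(G, 29.95); the below-QF intersection is T = (46.34, -42.03). E is the foot of the tangent from T: E = (34.32, -17.40).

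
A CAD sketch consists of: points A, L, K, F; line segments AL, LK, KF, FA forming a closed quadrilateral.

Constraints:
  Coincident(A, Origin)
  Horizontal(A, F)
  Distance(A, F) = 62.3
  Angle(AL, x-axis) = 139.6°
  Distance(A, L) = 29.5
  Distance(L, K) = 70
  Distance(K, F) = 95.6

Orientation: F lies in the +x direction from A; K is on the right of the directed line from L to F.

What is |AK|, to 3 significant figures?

54.1

A is at the origin; AF is horizontal with |AF| = 62.3 and F in +x, so F = (62.3, 0). AL runs at 139.6° with |AL| = 29.5, so L = (-22.5, 19.1). K is determined by |LK| = 70.0 and |KF| = 95.6 together: it lies at the intersection of circle(L, 70.0) and circle(F, 95.6). With |LF| = 86.9, the foot of the radical line on LF is 19.1 from L and the perpendicular offset is √(70.0² − 19.1²) = 67.4. Taking the right-of-LF solution: K = (-18.7, -50.8).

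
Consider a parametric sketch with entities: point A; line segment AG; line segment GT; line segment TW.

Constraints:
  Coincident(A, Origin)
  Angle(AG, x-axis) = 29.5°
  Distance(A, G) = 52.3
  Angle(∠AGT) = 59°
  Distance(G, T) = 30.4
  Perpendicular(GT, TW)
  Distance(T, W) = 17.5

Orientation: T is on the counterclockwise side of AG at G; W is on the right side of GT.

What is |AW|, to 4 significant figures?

62.43

∠AGT = 59.0°, so GT runs at 29.5° + (180° − 59.0°) = 150.5° from the x-axis; with |GT| = 30.4, T = G + 30.4·(cos 150.5°, sin 150.5°) = (19.06, 40.72). The perpendicularity gives TW at right angles to GT; with |TW| = 17.5 on the right of GT, W = T + 17.5·(0.4924, 0.8704) = (27.68, 55.95). Then |AW| = |W − A| = 62.43.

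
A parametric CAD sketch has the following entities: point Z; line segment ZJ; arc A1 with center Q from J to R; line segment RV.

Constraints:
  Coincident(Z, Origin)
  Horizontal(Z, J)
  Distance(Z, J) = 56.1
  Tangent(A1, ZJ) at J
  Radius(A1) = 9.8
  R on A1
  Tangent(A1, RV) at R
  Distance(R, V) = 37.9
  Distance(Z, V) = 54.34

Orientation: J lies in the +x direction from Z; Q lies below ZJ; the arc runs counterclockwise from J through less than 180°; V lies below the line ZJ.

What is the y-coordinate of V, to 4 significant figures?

-42.24

Z is at the origin; Z and J share the same y with |ZJ| = 56.1 and J on the +x side, so J = (56.10, 0.000). Tangency of A1 to ZJ means the radius QJ is perpendicular to ZJ, so Q = J + (0, -9.8) = (56.10, -9.800). Since QR ⟂ RV (tangency), |QV| = √(9.8² + 37.9²) = 39.15 regardless of where R sits on A1. So V lies on both circle(Z, 54.34) and circle(Q, 39.15); the below-ZJ intersection is V = (34.19, -42.24). R is the foot of the tangent from V: R = (46.86, -6.522).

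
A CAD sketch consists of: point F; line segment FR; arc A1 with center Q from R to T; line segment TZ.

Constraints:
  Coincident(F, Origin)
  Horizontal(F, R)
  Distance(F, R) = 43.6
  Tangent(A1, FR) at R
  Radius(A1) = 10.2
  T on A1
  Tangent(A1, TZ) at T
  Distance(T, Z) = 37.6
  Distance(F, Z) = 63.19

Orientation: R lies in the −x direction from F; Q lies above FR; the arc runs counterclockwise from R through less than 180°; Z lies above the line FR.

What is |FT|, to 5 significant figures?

35.605

F is at the origin; F and R share the same y with |FR| = 43.6 and R on the −x side, so R = (-43.600, 0.0000). Since A1 is tangent to FR there, QR ⟂ FR, so Q = R + (0, 10.2) = (-43.600, 10.200). Since QT ⟂ TZ (tangency), |QZ| = √(10.2² + 37.6²) = 38.959 regardless of where T sits on A1. So Z lies on both circle(F, 63.19) and circle(Q, 38.959); the above-FR intersection is Z = (-39.918, 48.985). T is the foot of the tangent from Z: T = (-33.547, 11.928).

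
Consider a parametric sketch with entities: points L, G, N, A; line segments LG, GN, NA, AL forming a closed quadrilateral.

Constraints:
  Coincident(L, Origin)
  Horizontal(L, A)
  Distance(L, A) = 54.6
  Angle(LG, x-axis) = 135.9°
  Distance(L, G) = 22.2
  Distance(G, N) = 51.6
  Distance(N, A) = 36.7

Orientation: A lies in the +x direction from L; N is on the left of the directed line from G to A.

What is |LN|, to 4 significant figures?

45.04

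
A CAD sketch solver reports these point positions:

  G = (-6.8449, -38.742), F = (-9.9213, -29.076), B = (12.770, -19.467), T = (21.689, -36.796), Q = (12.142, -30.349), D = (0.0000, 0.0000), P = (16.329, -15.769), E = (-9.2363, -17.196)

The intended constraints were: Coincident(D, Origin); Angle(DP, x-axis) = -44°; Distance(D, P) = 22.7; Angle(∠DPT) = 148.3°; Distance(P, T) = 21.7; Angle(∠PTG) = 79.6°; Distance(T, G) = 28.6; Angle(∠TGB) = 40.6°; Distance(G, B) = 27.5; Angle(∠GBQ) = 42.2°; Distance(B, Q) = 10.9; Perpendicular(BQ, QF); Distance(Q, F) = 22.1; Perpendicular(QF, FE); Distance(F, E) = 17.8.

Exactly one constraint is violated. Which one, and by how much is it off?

Distance(F, E) = 17.8 — off by 5.90.

D = (0.00, 0.00) ✓; DP at -44.00° ✓; |DP| = 22.70 ✓; ∠DPT = 148.3° ✓; |PT| = 21.70 ✓; ∠PTG = 79.60° ✓; |TG| = 28.60 ✓; ∠TGB = 40.60° ✓; |GB| = 27.50 ✓; ∠GBQ = 42.20° ✓; |BQ| = 10.90 ✓; ∠(BQ, QF) = 90.00° ✓; |QF| = 22.10 ✓; ∠(QF, FE) = 90.00° ✓; |FE| = 11.90 ✗.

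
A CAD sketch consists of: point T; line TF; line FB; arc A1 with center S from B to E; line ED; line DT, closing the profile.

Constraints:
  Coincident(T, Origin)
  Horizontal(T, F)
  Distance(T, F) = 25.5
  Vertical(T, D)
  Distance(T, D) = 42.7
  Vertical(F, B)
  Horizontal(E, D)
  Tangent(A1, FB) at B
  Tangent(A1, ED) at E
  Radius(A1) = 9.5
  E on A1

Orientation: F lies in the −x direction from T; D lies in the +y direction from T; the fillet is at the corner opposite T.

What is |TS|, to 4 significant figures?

36.85

T is at the origin; T and F share the same y with |TF| = 25.5 and F on the −x side, so F = (-25.50, 0.000). T and D share the same x with |TD| = 42.7 and D on the +y side, so D = (0.000, 42.70). The virtual corner opposite T is at (-25.50, 42.70). Tangency of A1 to FB means the radius SB is perpendicular to FB and A1 meets ED tangentially, so SE is at right angles to ED, with radius 9.5, so the center S sits 9.5 in from both sides at S = (-16.00, 33.20). Then |TS| = |S − T| = 36.85.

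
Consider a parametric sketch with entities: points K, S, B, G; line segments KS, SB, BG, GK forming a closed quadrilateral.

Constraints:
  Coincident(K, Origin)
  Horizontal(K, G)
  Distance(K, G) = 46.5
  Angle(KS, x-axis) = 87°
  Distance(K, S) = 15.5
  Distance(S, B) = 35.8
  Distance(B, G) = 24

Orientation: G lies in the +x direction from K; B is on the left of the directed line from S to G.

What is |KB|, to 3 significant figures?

42.1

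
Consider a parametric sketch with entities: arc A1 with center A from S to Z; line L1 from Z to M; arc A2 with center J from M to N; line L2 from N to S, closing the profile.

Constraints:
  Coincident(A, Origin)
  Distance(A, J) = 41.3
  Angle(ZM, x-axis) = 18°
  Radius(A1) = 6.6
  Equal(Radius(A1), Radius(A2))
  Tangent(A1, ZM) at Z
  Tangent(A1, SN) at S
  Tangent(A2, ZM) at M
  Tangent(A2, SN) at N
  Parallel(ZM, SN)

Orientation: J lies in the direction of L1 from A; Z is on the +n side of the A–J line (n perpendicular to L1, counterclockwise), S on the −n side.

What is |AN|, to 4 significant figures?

41.82

Tangency of A1 to both parallel lines with radius 6.6 puts Z and S at A ± 6.6·n: Z = (-2.040, 6.277), S = (2.040, -6.277). Equal radii place M and N the same way about J: M = J + 6.6·n = (37.24, 19.04), N = J − 6.6·n = (41.32, 6.485). Then |AN| = |N − A| = 41.82.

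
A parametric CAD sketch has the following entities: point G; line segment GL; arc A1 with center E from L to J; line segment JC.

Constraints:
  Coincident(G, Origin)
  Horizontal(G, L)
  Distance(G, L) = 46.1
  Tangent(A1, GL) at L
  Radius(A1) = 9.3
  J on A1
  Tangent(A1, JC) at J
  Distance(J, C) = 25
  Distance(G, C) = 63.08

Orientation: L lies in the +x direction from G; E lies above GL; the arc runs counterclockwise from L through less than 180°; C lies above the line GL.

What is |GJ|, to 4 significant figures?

56.30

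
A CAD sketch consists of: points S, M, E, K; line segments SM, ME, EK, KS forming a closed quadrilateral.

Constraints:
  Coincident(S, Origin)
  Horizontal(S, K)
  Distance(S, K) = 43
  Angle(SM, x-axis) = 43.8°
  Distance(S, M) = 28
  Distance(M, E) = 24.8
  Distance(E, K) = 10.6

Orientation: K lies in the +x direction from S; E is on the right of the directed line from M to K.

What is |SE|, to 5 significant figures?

32.677

Checks: |ME| = 24.80 ✓; |EK| = 10.60 ✓.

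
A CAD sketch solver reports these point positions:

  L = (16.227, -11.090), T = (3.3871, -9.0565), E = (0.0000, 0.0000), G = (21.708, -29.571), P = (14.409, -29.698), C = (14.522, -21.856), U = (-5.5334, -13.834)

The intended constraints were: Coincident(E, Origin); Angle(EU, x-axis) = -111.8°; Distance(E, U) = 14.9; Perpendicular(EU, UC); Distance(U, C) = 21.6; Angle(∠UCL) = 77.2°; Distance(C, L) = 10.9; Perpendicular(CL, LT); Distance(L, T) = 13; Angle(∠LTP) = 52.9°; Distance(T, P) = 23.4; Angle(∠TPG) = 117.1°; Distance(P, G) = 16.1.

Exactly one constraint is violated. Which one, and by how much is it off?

Distance(P, G) = 16.1 — off by 8.80.

E = (0.00, 0.00) ✓; EU at -111.8° ✓; |EU| = 14.90 ✓; ∠(EU, UC) = 90.00° ✓; |UC| = 21.60 ✓; ∠UCL = 77.20° ✓; |CL| = 10.90 ✓; ∠(CL, LT) = 90.00° ✓; |LT| = 13.00 ✓; ∠LTP = 52.90° ✓; |TP| = 23.40 ✓; ∠TPG = 117.1° ✓; |PG| = 7.300 ✗.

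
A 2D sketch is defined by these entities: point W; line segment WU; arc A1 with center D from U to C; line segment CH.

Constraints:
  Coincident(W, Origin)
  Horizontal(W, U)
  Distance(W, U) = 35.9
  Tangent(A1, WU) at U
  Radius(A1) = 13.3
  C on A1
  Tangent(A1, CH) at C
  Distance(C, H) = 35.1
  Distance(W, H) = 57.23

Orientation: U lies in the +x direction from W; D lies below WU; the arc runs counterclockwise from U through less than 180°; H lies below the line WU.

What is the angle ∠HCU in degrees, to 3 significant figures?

131°

Checks: W = (0.00, 0.00) ✓; W.y = 0.00, U.y = 0.00 ✓; |DC| = 13.30 ✓; ∠(DC, CH) = 90.00° ✓; |CH| = 35.10 ✓; |WH| = 57.23 ✓.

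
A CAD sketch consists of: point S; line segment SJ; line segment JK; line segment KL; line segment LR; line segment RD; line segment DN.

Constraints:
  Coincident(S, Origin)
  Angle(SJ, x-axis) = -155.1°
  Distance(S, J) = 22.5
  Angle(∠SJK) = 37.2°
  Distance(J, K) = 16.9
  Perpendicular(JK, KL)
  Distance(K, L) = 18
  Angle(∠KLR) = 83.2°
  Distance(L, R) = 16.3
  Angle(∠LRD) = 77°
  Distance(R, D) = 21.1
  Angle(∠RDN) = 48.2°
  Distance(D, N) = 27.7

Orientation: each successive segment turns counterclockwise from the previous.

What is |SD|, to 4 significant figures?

20.09

S is at the origin; SJ runs at -155.1° with length 22.5, so J = (-20.41, -9.473). ∠SJK = 37.2° gives JK at -12.30° from the x-axis; with |JK| = 16.9, K = (-3.896, -13.07). JK is perpendicular to KL, so KL runs at 77.70°; with |KL| = 18.0, L = (-0.06187, 4.513). ∠KLR = 83.2° gives LR at 174.5° from the x-axis; with |LR| = 16.3, R = (-16.29, 6.076). ∠LRD = 77.0° gives RD at -82.50° from the x-axis; with |RD| = 21.1, D = (-13.53, -14.84). Then |SD| = |D − S| = 20.09.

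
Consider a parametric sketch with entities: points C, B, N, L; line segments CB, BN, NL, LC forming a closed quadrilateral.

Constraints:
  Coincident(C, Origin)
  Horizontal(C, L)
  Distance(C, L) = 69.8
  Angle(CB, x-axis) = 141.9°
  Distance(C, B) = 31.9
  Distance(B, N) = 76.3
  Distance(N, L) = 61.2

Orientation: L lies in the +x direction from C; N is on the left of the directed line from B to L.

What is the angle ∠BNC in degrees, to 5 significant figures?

24.714°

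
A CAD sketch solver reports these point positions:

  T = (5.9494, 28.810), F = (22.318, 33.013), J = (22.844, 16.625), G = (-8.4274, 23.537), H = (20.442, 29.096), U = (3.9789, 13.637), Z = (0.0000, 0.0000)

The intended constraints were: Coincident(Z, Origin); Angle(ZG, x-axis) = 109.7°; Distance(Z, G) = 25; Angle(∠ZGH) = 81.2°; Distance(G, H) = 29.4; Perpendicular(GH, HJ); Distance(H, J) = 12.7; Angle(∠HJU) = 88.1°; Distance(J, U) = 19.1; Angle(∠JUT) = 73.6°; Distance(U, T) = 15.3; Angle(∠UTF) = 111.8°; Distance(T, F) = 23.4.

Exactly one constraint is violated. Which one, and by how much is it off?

Distance(T, F) = 23.4 — off by 6.50.

Z = (0.00, 0.00) ✓; ZG at 109.7° ✓; |ZG| = 25.00 ✓; ∠ZGH = 81.20° ✓; |GH| = 29.40 ✓; ∠(GH, HJ) = 90.00° ✓; |HJ| = 12.70 ✓; ∠HJU = 88.10° ✓; |JU| = 19.10 ✓; ∠JUT = 73.60° ✓; |UT| = 15.30 ✓; ∠UTF = 111.8° ✓; |TF| = 16.90 ✗.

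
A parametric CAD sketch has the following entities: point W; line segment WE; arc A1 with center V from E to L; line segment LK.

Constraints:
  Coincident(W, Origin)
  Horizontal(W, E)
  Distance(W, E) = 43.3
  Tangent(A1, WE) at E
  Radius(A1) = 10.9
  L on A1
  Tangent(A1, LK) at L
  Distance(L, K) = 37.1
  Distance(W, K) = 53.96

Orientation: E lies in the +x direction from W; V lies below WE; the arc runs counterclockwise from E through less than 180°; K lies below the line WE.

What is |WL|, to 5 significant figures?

33.851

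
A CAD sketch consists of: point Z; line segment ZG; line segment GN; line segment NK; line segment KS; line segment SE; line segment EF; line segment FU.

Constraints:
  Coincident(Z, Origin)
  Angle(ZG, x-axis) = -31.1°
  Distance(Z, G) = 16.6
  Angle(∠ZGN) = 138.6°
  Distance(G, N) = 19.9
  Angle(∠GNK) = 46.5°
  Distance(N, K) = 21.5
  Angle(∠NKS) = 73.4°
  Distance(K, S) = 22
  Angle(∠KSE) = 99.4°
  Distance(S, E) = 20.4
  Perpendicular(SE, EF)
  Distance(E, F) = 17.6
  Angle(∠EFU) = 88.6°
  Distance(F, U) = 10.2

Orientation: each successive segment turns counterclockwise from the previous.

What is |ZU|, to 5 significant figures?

26.549

SE is perpendicular to EF, so EF runs at 61.000°; with |EF| = 17.6, F = (35.439, -7.5403). ∠EFU = 88.6° gives FU at 152.40° from the x-axis; with |FU| = 10.2, U = (26.399, -2.8147). Then |ZU| = |U − Z| = 26.549.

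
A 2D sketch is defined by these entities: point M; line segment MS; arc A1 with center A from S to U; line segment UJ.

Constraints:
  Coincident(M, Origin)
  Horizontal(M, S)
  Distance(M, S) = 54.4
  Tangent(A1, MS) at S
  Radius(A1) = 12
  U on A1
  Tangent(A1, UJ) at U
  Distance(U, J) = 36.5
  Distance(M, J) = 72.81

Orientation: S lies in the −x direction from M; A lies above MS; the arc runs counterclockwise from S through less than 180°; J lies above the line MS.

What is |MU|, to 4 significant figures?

45.45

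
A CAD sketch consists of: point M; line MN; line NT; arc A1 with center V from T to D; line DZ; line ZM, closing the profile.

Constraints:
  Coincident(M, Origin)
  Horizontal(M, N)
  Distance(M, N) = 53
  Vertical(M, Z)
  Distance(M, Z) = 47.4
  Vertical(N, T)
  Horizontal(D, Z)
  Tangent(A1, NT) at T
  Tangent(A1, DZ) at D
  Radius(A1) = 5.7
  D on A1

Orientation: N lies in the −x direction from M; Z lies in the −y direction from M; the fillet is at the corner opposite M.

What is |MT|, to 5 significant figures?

67.438

M is at the origin; MN is horizontal with |MN| = 53.0 and N on the −x side, so N = (-53.000, 0.0000). MZ is vertical with |MZ| = 47.4 and Z on the −y side, so Z = (0.0000, -47.400). The virtual corner opposite M is at (-53.000, -47.400). Tangency of A1 to NT means the radius VT is perpendicular to NT and since A1 is tangent to DZ there, VD ⟂ DZ, with radius 5.7, so the center V sits 5.7 in from both sides at V = (-47.300, -41.700). That places the tangent points at T = (-53.000, -41.700) on NT and D = (-47.300, -47.400) on DZ. Then |MT| = |T − M| = 67.438.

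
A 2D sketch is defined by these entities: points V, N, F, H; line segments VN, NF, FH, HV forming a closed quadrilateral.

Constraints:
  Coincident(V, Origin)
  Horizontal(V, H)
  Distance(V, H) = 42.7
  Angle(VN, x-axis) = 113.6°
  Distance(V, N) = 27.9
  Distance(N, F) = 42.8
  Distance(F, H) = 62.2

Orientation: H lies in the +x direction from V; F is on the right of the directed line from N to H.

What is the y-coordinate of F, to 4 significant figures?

-16.81

Checks: |NF| = 42.80 ✓; |FH| = 62.20 ✓.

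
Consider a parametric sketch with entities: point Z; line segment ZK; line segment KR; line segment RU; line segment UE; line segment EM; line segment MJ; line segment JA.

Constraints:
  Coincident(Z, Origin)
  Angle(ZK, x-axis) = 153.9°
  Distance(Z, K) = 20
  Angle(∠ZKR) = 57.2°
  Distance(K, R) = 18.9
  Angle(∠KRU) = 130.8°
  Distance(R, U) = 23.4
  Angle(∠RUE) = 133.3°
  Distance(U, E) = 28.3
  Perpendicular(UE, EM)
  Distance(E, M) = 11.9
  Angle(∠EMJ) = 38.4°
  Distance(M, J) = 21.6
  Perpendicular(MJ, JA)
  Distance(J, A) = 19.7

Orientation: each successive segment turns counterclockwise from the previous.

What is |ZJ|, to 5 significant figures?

31.351

UE ⟂ EM, so EM runs at 102.60°; with |EM| = 11.9, M = (28.644, -5.3042). ∠EMJ = 38.4° gives MJ at -115.80° from the x-axis; with |MJ| = 21.6, J = (19.243, -24.751). Then |ZJ| = |J − Z| = 31.351.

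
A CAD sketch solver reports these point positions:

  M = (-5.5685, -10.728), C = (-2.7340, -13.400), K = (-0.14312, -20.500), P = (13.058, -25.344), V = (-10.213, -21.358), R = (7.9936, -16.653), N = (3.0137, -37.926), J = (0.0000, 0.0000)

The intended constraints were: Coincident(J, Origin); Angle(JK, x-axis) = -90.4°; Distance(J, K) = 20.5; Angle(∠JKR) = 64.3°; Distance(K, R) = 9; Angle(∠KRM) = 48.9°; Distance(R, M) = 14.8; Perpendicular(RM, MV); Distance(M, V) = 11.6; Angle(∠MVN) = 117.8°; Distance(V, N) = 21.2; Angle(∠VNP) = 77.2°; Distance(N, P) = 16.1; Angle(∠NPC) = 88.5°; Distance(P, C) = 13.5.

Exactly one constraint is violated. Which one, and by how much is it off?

Distance(P, C) = 13.5 — off by 6.30.

J = (0.00, 0.00) ✓; JK at -90.40° ✓; |JK| = 20.50 ✓; ∠JKR = 64.30° ✓; |KR| = 9.000 ✓; ∠KRM = 48.90° ✓; |RM| = 14.80 ✓; ∠(RM, MV) = 90.00° ✓; |MV| = 11.60 ✓; ∠MVN = 117.8° ✓; |VN| = 21.20 ✓; ∠VNP = 77.20° ✓; |NP| = 16.10 ✓; ∠NPC = 88.50° ✓; |PC| = 19.80 ✗.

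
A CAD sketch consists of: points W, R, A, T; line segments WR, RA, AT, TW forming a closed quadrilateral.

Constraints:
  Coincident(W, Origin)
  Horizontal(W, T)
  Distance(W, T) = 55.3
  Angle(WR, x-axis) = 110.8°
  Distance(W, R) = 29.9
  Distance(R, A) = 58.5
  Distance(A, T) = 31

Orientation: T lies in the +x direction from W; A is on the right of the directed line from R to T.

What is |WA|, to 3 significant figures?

32.5

Checks: WR at 110.8° ✓; |RA| = 58.50 ✓; |AT| = 31.00 ✓.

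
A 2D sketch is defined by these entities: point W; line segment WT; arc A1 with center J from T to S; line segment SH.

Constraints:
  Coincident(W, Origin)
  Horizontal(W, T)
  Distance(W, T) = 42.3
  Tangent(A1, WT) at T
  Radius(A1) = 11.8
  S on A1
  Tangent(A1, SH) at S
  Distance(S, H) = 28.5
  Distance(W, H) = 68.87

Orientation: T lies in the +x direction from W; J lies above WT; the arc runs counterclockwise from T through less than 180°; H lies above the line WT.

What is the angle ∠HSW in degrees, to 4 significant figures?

106.6°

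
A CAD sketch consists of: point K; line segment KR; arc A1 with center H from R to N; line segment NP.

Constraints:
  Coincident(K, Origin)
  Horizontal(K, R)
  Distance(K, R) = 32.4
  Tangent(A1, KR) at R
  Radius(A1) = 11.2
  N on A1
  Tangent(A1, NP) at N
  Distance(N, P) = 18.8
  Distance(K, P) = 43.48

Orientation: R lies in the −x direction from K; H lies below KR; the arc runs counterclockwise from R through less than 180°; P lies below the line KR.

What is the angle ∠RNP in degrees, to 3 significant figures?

115°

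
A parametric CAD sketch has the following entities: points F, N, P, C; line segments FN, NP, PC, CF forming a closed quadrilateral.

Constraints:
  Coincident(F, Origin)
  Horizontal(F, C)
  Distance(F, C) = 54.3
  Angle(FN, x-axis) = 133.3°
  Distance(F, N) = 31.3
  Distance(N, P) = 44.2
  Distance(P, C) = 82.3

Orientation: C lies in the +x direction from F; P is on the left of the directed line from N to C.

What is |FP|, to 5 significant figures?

61.582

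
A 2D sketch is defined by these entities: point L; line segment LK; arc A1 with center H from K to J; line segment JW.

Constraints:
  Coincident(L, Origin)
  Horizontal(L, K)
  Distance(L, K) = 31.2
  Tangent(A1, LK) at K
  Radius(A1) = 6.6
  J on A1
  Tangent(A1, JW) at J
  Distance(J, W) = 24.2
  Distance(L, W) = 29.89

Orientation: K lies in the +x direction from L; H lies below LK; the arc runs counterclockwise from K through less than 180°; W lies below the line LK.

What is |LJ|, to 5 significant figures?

25.497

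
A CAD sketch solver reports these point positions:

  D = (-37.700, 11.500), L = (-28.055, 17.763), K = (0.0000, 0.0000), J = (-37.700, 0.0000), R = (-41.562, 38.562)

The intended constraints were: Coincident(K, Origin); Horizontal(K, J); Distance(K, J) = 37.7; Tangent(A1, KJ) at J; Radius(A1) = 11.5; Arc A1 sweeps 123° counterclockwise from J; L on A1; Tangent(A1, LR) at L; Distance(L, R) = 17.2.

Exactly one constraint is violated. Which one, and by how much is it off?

Distance(L, R) = 17.2 — off by 7.60.

K = (0.00, 0.00) ✓; K.y = 0.00, J.y = 0.00 ✓; |KJ| = 37.70 ✓; ∠(DJ, JK) = 90.00° ✓; |DJ| = 11.50 ✓; bearing(D→L) − bearing(D→J) = 123.0° ✓; |DL| = 11.50 ✓; ∠(DL, LR) = 90.00° ✓; |LR| = 24.80 ✗.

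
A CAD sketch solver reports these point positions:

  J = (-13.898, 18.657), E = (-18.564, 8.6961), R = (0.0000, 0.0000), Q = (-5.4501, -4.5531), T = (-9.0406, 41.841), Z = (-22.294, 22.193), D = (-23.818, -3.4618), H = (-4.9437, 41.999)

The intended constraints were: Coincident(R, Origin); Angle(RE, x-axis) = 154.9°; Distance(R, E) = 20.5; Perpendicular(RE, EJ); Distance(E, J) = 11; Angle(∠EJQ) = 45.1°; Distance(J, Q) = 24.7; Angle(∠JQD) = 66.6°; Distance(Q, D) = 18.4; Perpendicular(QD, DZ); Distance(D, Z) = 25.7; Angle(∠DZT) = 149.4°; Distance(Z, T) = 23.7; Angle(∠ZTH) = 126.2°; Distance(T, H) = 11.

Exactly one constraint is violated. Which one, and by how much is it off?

Distance(T, H) = 11 — off by 6.90.

R = (0.00, 0.00) ✓; RE at 154.9° ✓; |RE| = 20.50 ✓; ∠(RE, EJ) = 90.00° ✓; |EJ| = 11.00 ✓; ∠EJQ = 45.10° ✓; |JQ| = 24.70 ✓; ∠JQD = 66.60° ✓; |QD| = 18.40 ✓; ∠(QD, DZ) = 90.00° ✓; |DZ| = 25.70 ✓; ∠DZT = 149.4° ✓; |ZT| = 23.70 ✓; ∠ZTH = 126.2° ✓; |TH| = 4.100 ✗.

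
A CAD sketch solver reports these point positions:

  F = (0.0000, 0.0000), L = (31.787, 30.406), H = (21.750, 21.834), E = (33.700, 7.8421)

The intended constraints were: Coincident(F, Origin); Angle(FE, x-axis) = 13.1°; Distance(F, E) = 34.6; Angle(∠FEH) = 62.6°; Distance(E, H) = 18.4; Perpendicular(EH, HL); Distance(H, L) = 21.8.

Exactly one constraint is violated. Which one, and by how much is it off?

Distance(H, L) = 21.8 — off by 8.60.

F = (0.00, 0.00) ✓; FE at 13.10° ✓; |FE| = 34.60 ✓; ∠FEH = 62.60° ✓; |EH| = 18.40 ✓; ∠(EH, HL) = 90.00° ✓; |HL| = 13.20 ✗.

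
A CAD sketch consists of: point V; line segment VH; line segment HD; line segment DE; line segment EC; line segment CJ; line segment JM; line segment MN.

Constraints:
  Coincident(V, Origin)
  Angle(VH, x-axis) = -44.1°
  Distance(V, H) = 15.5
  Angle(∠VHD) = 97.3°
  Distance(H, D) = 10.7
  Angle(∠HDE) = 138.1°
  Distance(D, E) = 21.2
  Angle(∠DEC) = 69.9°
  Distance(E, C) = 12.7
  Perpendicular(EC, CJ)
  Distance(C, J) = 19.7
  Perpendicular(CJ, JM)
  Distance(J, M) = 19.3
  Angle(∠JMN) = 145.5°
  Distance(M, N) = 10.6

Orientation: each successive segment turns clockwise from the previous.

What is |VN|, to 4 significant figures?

41.05

The perpendicularity gives JM at right angles to CJ, so JM runs at -98.80°; with |JM| = 19.3, M = (2.391, -33.04). ∠JMN = 145.5° gives MN at -133.3° from the x-axis; with |MN| = 10.6, N = (-4.879, -40.76). Then |VN| = |N − V| = 41.05.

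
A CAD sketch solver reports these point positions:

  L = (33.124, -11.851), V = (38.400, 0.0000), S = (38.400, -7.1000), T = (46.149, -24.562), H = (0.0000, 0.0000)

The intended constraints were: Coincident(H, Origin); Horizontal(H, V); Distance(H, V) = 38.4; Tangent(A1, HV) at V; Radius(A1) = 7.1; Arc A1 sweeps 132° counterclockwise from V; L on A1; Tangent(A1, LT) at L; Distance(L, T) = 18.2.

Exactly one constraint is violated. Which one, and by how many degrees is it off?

Tangent(A1, LT) at L — off by 3.70°.

H = (0.00, 0.00) ✓; H.y = 0.00, V.y = 0.00 ✓; |HV| = 38.40 ✓; ∠(SV, VH) = 90.00° ✓; |SV| = 7.100 ✓; bearing(S→L) − bearing(S→V) = 132.0° ✓; |SL| = 7.100 ✓; ∠(SL, LT) = 86.30° ✗; |LT| = 18.20 ✓.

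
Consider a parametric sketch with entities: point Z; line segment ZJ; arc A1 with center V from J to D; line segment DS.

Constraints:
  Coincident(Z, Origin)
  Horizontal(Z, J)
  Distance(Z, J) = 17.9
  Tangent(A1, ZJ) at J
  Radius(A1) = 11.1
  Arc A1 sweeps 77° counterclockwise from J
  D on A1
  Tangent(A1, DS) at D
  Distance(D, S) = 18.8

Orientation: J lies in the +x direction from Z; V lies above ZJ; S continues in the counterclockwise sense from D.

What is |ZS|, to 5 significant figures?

42.545

Z is at the origin; Z and J share the same y with |ZJ| = 17.9 and J on the +x side, so J = (17.900, 0.0000). A1 meets ZJ tangentially, so VJ is at right angles to ZJ, so V = J + (0, 11.1) = (17.900, 11.100). On A1, J sits at bearing -90° from V; a 77° counterclockwise sweep puts D at bearing -13°, so D = V + 11.1·(cos -13°, sin -13°) = (28.716, 8.6030). A1 meets DS tangentially, so VD is at right angles to DS, so DS runs along (−sin -13°, cos -13°); with |DS| = 18.8, S = (32.945, 26.921). Then |ZS| = |S − Z| = 42.545.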